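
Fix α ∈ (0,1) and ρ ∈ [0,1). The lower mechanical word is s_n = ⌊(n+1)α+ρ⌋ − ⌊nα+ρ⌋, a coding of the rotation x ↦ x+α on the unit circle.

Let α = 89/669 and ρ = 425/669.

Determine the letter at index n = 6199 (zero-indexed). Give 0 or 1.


0

(n+1)α + ρ = (6200·89 + 425) / 669 = 552225/669
nα + ρ     = (6199·89 + 425) / 669 = 552136/669
⌊552225/669⌋ = 825,  ⌊552136/669⌋ = 825
s_{6199} = 825 − 825 = 0


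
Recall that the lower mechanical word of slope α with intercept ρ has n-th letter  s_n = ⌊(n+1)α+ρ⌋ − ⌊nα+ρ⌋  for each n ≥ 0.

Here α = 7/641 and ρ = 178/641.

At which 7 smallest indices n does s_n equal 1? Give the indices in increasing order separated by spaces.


n=0: ⌊185/641⌋−⌊178/641⌋ = 0−0 = 0
n=1: ⌊192/641⌋−⌊185/641⌋ = 0−0 = 0
  …
n=66: ⌊647/641⌋−⌊640/641⌋ = 1−0 = 1  ← one
n=67: ⌊654/641⌋−⌊647/641⌋ = 1−1 = 0
n=68: ⌊661/641⌋−⌊654/641⌋ = 1−1 = 0
  …
n=157: ⌊1284/641⌋−⌊1277/641⌋ = 2−1 = 1  ← one
n=158: ⌊1291/641⌋−⌊1284/641⌋ = 2−2 = 0
n=159: ⌊1298/641⌋−⌊1291/641⌋ = 2−2 = 0
  …
n=249: ⌊1928/641⌋−⌊1921/641⌋ = 3−2 = 1  ← one
n=250: ⌊1935/641⌋−⌊1928/641⌋ = 3−3 = 0
n=251: ⌊1942/641⌋−⌊1935/641⌋ = 3−3 = 0
  …
n=340: ⌊2565/641⌋−⌊2558/641⌋ = 4−3 = 1  ← one
n=341: ⌊2572/641⌋−⌊2565/641⌋ = 4−4 = 0
n=342: ⌊2579/641⌋−⌊2572/641⌋ = 4−4 = 0
  …
n=432: ⌊3209/641⌋−⌊3202/641⌋ = 5−4 = 1  ← one
n=433: ⌊3216/641⌋−⌊3209/641⌋ = 5−5 = 0
n=434: ⌊3223/641⌋−⌊3216/641⌋ = 5−5 = 0
  …
n=523: ⌊3846/641⌋−⌊3839/641⌋ = 6−5 = 1  ← one
n=524: ⌊3853/641⌋−⌊3846/641⌋ = 6−6 = 0
n=525: ⌊3860/641⌋−⌊3853/641⌋ = 6−6 = 0
  …
n=615: ⌊4490/641⌋−⌊4483/641⌋ = 7−6 = 1  ← one
positions of the first 7 ones: 66 157 249 340 432 523 615

66 157 249 340 432 523 615


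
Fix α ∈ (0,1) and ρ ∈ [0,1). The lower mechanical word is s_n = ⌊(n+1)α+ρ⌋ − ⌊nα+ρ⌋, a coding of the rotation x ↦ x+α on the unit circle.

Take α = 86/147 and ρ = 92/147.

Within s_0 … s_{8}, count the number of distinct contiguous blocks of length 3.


4

t_n = ⌊(n·86+92)/147⌋ for n = 0 … 9:
  n=0…9: ⌊92/147⌋=0 ⌊178/147⌋=1 ⌊264/147⌋=1 ⌊350/147⌋=2 ⌊436/147⌋=2 ⌊522/147⌋=3 ⌊608/147⌋=4 ⌊694/147⌋=4 ⌊780/147⌋=5 ⌊866/147⌋=5
s_n = t_(n+1) − t_n for n = 0 … 8 gives
prefix = 101011010
slide a length-3 window over [0..2] … [6..8] (7 windows); first occurrence of each distinct factor:
  [  0..  2] 101
  [  1..  3] 010
  [  3..  5] 011
  [  4..  6] 110
  (the other 3 windows repeat one of these)
distinct factors: {010, 011, 101, 110}
count = 4  (Sturmian bound for length 3 is 4)


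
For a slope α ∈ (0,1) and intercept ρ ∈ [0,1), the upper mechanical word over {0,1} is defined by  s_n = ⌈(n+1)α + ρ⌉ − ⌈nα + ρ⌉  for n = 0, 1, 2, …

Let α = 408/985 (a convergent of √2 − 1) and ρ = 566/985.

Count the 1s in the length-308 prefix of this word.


128

#1s = Σ_{n=0}^{307} s_n = Σ_{n=0}^{307} (⌈(n+1)α+ρ⌉ − ⌈nα+ρ⌉)
the sum telescopes: every ⌈nα+ρ⌉ with 0 < n < 308 appears once with + and once with −, leaving ⌈308α+ρ⌉ − ⌈0·α+ρ⌉
308α + ρ = (308·408 + 566) / 985 = 126230/985
ρ = 566/985
⌈126230/985⌉ = 129,  ⌈566/985⌉ = 1
#1s = 129 − 1 = 128


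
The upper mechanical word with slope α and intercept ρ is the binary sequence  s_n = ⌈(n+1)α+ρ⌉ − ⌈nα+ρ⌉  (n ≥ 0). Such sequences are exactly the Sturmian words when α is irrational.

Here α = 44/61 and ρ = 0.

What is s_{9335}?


(n+1)α + ρ = (9336·44) / 61 = 410784/61
nα + ρ     = (9335·44) / 61 = 410740/61
⌈410784/61⌉ = 6735,  ⌈410740/61⌉ = 6734
s_{9335} = 6735 − 6734 = 1

1


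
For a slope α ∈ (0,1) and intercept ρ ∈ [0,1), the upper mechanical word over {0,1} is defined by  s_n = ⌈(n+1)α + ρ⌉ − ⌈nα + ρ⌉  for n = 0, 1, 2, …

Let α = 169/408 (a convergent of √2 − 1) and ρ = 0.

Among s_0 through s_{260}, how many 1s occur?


#1s = Σ_{n=0}^{260} s_n = Σ_{n=0}^{260} (⌈(n+1)α+ρ⌉ − ⌈nα+ρ⌉)
the sum telescopes: every ⌈nα+ρ⌉ with 0 < n < 261 appears once with + and once with −, leaving ⌈261α+ρ⌉ − ⌈0·α+ρ⌉
261α + ρ = (261·169) / 408 = 44109/408
ρ = 0/408
⌈44109/408⌉ = 109,  ⌈0/408⌉ = 0
#1s = 109 − 0 = 109

109


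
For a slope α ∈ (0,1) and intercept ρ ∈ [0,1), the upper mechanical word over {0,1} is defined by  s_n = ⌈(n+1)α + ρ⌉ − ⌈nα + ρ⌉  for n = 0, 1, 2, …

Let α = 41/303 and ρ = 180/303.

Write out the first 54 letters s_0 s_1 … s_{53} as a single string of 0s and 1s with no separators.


000100000010000001000000010000001000000100000001000000

n=0: ⌈(1·41+180)/303⌉ − ⌈(0·41+180)/303⌉ = ⌈221/303⌉ − ⌈180/303⌉ = 1 − 1 = 0
n=1: ⌈(2·41+180)/303⌉ − ⌈(1·41+180)/303⌉ = ⌈262/303⌉ − ⌈221/303⌉ = 1 − 1 = 0
n=2: ⌈(3·41+180)/303⌉ − ⌈(2·41+180)/303⌉ = ⌈303/303⌉ − ⌈262/303⌉ = 1 − 1 = 0
n=3: ⌈(4·41+180)/303⌉ − ⌈(3·41+180)/303⌉ = ⌈344/303⌉ − ⌈303/303⌉ = 2 − 1 = 1
n=4: ⌈(5·41+180)/303⌉ − ⌈(4·41+180)/303⌉ = ⌈385/303⌉ − ⌈344/303⌉ = 2 − 2 = 0
n=5: ⌈(6·41+180)/303⌉ − ⌈(5·41+180)/303⌉ = ⌈426/303⌉ − ⌈385/303⌉ = 2 − 2 = 0
n=6: ⌈(7·41+180)/303⌉ − ⌈(6·41+180)/303⌉ = ⌈467/303⌉ − ⌈426/303⌉ = 2 − 2 = 0
n=7: ⌈(8·41+180)/303⌉ − ⌈(7·41+180)/303⌉ = ⌈508/303⌉ − ⌈467/303⌉ = 2 − 2 = 0
n=8: ⌈(9·41+180)/303⌉ − ⌈(8·41+180)/303⌉ = ⌈549/303⌉ − ⌈508/303⌉ = 2 − 2 = 0
n=9: ⌈(10·41+180)/303⌉ − ⌈(9·41+180)/303⌉ = ⌈590/303⌉ − ⌈549/303⌉ = 2 − 2 = 0
n=10: ⌈(11·41+180)/303⌉ − ⌈(10·41+180)/303⌉ = ⌈631/303⌉ − ⌈590/303⌉ = 3 − 2 = 1
n=11: ⌈(12·41+180)/303⌉ − ⌈(11·41+180)/303⌉ = ⌈672/303⌉ − ⌈631/303⌉ = 3 − 3 = 0
n=12: ⌈(13·41+180)/303⌉ − ⌈(12·41+180)/303⌉ = ⌈713/303⌉ − ⌈672/303⌉ = 3 − 3 = 0
n=13: ⌈(14·41+180)/303⌉ − ⌈(13·41+180)/303⌉ = ⌈754/303⌉ − ⌈713/303⌉ = 3 − 3 = 0
n=14: ⌈(15·41+180)/303⌉ − ⌈(14·41+180)/303⌉ = ⌈795/303⌉ − ⌈754/303⌉ = 3 − 3 = 0
n=15: ⌈(16·41+180)/303⌉ − ⌈(15·41+180)/303⌉ = ⌈836/303⌉ − ⌈795/303⌉ = 3 − 3 = 0
n=16: ⌈(17·41+180)/303⌉ − ⌈(16·41+180)/303⌉ = ⌈877/303⌉ − ⌈836/303⌉ = 3 − 3 = 0
n=17: ⌈(18·41+180)/303⌉ − ⌈(17·41+180)/303⌉ = ⌈918/303⌉ − ⌈877/303⌉ = 4 − 3 = 1
n=18: ⌈(19·41+180)/303⌉ − ⌈(18·41+180)/303⌉ = ⌈959/303⌉ − ⌈918/303⌉ = 4 − 4 = 0
n=19: ⌈(20·41+180)/303⌉ − ⌈(19·41+180)/303⌉ = ⌈1000/303⌉ − ⌈959/303⌉ = 4 − 4 = 0
n=20: ⌈(21·41+180)/303⌉ − ⌈(20·41+180)/303⌉ = ⌈1041/303⌉ − ⌈1000/303⌉ = 4 − 4 = 0
n=21: ⌈(22·41+180)/303⌉ − ⌈(21·41+180)/303⌉ = ⌈1082/303⌉ − ⌈1041/303⌉ = 4 − 4 = 0
n=22: ⌈(23·41+180)/303⌉ − ⌈(22·41+180)/303⌉ = ⌈1123/303⌉ − ⌈1082/303⌉ = 4 − 4 = 0
n=23: ⌈(24·41+180)/303⌉ − ⌈(23·41+180)/303⌉ = ⌈1164/303⌉ − ⌈1123/303⌉ = 4 − 4 = 0
n=24: ⌈(25·41+180)/303⌉ − ⌈(24·41+180)/303⌉ = ⌈1205/303⌉ − ⌈1164/303⌉ = 4 − 4 = 0
n=25: ⌈(26·41+180)/303⌉ − ⌈(25·41+180)/303⌉ = ⌈1246/303⌉ − ⌈1205/303⌉ = 5 − 4 = 1
n=26: ⌈(27·41+180)/303⌉ − ⌈(26·41+180)/303⌉ = ⌈1287/303⌉ − ⌈1246/303⌉ = 5 − 5 = 0
n=27: ⌈(28·41+180)/303⌉ − ⌈(27·41+180)/303⌉ = ⌈1328/303⌉ − ⌈1287/303⌉ = 5 − 5 = 0
n=28: ⌈(29·41+180)/303⌉ − ⌈(28·41+180)/303⌉ = ⌈1369/303⌉ − ⌈1328/303⌉ = 5 − 5 = 0
n=29: ⌈(30·41+180)/303⌉ − ⌈(29·41+180)/303⌉ = ⌈1410/303⌉ − ⌈1369/303⌉ = 5 − 5 = 0
n=30: ⌈(31·41+180)/303⌉ − ⌈(30·41+180)/303⌉ = ⌈1451/303⌉ − ⌈1410/303⌉ = 5 − 5 = 0
n=31: ⌈(32·41+180)/303⌉ − ⌈(31·41+180)/303⌉ = ⌈1492/303⌉ − ⌈1451/303⌉ = 5 − 5 = 0
n=32: ⌈(33·41+180)/303⌉ − ⌈(32·41+180)/303⌉ = ⌈1533/303⌉ − ⌈1492/303⌉ = 6 − 5 = 1
n=33: ⌈(34·41+180)/303⌉ − ⌈(33·41+180)/303⌉ = ⌈1574/303⌉ − ⌈1533/303⌉ = 6 − 6 = 0
n=34: ⌈(35·41+180)/303⌉ − ⌈(34·41+180)/303⌉ = ⌈1615/303⌉ − ⌈1574/303⌉ = 6 − 6 = 0
n=35: ⌈(36·41+180)/303⌉ − ⌈(35·41+180)/303⌉ = ⌈1656/303⌉ − ⌈1615/303⌉ = 6 − 6 = 0
n=36: ⌈(37·41+180)/303⌉ − ⌈(36·41+180)/303⌉ = ⌈1697/303⌉ − ⌈1656/303⌉ = 6 − 6 = 0
n=37: ⌈(38·41+180)/303⌉ − ⌈(37·41+180)/303⌉ = ⌈1738/303⌉ − ⌈1697/303⌉ = 6 − 6 = 0
n=38: ⌈(39·41+180)/303⌉ − ⌈(38·41+180)/303⌉ = ⌈1779/303⌉ − ⌈1738/303⌉ = 6 − 6 = 0
n=39: ⌈(40·41+180)/303⌉ − ⌈(39·41+180)/303⌉ = ⌈1820/303⌉ − ⌈1779/303⌉ = 7 − 6 = 1
n=40: ⌈(41·41+180)/303⌉ − ⌈(40·41+180)/303⌉ = ⌈1861/303⌉ − ⌈1820/303⌉ = 7 − 7 = 0
n=41: ⌈(42·41+180)/303⌉ − ⌈(41·41+180)/303⌉ = ⌈1902/303⌉ − ⌈1861/303⌉ = 7 − 7 = 0
n=42: ⌈(43·41+180)/303⌉ − ⌈(42·41+180)/303⌉ = ⌈1943/303⌉ − ⌈1902/303⌉ = 7 − 7 = 0
n=43: ⌈(44·41+180)/303⌉ − ⌈(43·41+180)/303⌉ = ⌈1984/303⌉ − ⌈1943/303⌉ = 7 − 7 = 0
n=44: ⌈(45·41+180)/303⌉ − ⌈(44·41+180)/303⌉ = ⌈2025/303⌉ − ⌈1984/303⌉ = 7 − 7 = 0
n=45: ⌈(46·41+180)/303⌉ − ⌈(45·41+180)/303⌉ = ⌈2066/303⌉ − ⌈2025/303⌉ = 7 − 7 = 0
n=46: ⌈(47·41+180)/303⌉ − ⌈(46·41+180)/303⌉ = ⌈2107/303⌉ − ⌈2066/303⌉ = 7 − 7 = 0
n=47: ⌈(48·41+180)/303⌉ − ⌈(47·41+180)/303⌉ = ⌈2148/303⌉ − ⌈2107/303⌉ = 8 − 7 = 1
n=48: ⌈(49·41+180)/303⌉ − ⌈(48·41+180)/303⌉ = ⌈2189/303⌉ − ⌈2148/303⌉ = 8 − 8 = 0
n=49: ⌈(50·41+180)/303⌉ − ⌈(49·41+180)/303⌉ = ⌈2230/303⌉ − ⌈2189/303⌉ = 8 − 8 = 0
n=50: ⌈(51·41+180)/303⌉ − ⌈(50·41+180)/303⌉ = ⌈2271/303⌉ − ⌈2230/303⌉ = 8 − 8 = 0
n=51: ⌈(52·41+180)/303⌉ − ⌈(51·41+180)/303⌉ = ⌈2312/303⌉ − ⌈2271/303⌉ = 8 − 8 = 0
n=52: ⌈(53·41+180)/303⌉ − ⌈(52·41+180)/303⌉ = ⌈2353/303⌉ − ⌈2312/303⌉ = 8 − 8 = 0
n=53: ⌈(54·41+180)/303⌉ − ⌈(53·41+180)/303⌉ = ⌈2394/303⌉ − ⌈2353/303⌉ = 8 − 8 = 0


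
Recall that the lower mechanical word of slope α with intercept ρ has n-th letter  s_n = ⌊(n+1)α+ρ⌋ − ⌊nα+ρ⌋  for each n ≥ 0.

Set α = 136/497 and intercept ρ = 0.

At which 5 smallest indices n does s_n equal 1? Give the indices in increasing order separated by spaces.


n=0: ⌊136/497⌋−⌊0/497⌋ = 0−0 = 0
n=1: ⌊272/497⌋−⌊136/497⌋ = 0−0 = 0
n=2: ⌊408/497⌋−⌊272/497⌋ = 0−0 = 0
n=3: ⌊544/497⌋−⌊408/497⌋ = 1−0 = 1  ← one
n=4: ⌊680/497⌋−⌊544/497⌋ = 1−1 = 0
n=5: ⌊816/497⌋−⌊680/497⌋ = 1−1 = 0
n=6: ⌊952/497⌋−⌊816/497⌋ = 1−1 = 0
n=7: ⌊1088/497⌋−⌊952/497⌋ = 2−1 = 1  ← one
n=8: ⌊1224/497⌋−⌊1088/497⌋ = 2−2 = 0
n=9: ⌊1360/497⌋−⌊1224/497⌋ = 2−2 = 0
n=10: ⌊1496/497⌋−⌊1360/497⌋ = 3−2 = 1  ← one
n=11: ⌊1632/497⌋−⌊1496/497⌋ = 3−3 = 0
n=12: ⌊1768/497⌋−⌊1632/497⌋ = 3−3 = 0
n=13: ⌊1904/497⌋−⌊1768/497⌋ = 3−3 = 0
n=14: ⌊2040/497⌋−⌊1904/497⌋ = 4−3 = 1  ← one
n=15: ⌊2176/497⌋−⌊2040/497⌋ = 4−4 = 0
n=16: ⌊2312/497⌋−⌊2176/497⌋ = 4−4 = 0
n=17: ⌊2448/497⌋−⌊2312/497⌋ = 4−4 = 0
n=18: ⌊2584/497⌋−⌊2448/497⌋ = 5−4 = 1  ← one
positions of the first 5 ones: 3 7 10 14 18

3 7 10 14 18


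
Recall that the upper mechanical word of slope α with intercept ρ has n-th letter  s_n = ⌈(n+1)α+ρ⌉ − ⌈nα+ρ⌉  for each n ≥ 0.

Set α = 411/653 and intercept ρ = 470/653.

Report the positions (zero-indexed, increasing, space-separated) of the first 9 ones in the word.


n=0: ⌈881/653⌉−⌈470/653⌉ = 2−1 = 1  ← one
n=1: ⌈1292/653⌉−⌈881/653⌉ = 2−2 = 0
n=2: ⌈1703/653⌉−⌈1292/653⌉ = 3−2 = 1  ← one
n=3: ⌈2114/653⌉−⌈1703/653⌉ = 4−3 = 1  ← one
n=4: ⌈2525/653⌉−⌈2114/653⌉ = 4−4 = 0
n=5: ⌈2936/653⌉−⌈2525/653⌉ = 5−4 = 1  ← one
n=6: ⌈3347/653⌉−⌈2936/653⌉ = 6−5 = 1  ← one
n=7: ⌈3758/653⌉−⌈3347/653⌉ = 6−6 = 0
n=8: ⌈4169/653⌉−⌈3758/653⌉ = 7−6 = 1  ← one
n=9: ⌈4580/653⌉−⌈4169/653⌉ = 8−7 = 1  ← one
n=10: ⌈4991/653⌉−⌈4580/653⌉ = 8−8 = 0
n=11: ⌈5402/653⌉−⌈4991/653⌉ = 9−8 = 1  ← one
n=12: ⌈5813/653⌉−⌈5402/653⌉ = 9−9 = 0
n=13: ⌈6224/653⌉−⌈5813/653⌉ = 10−9 = 1  ← one
positions of the first 9 ones: 0 2 3 5 6 8 9 11 13

0 2 3 5 6 8 9 11 13


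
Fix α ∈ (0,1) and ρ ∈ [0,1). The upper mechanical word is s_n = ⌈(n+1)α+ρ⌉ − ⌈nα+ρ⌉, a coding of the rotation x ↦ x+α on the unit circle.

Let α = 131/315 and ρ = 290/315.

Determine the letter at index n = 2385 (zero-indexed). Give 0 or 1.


(n+1)α + ρ = (2386·131 + 290) / 315 = 312856/315
nα + ρ     = (2385·131 + 290) / 315 = 312725/315
⌈312856/315⌉ = 994,  ⌈312725/315⌉ = 993
s_{2385} = 994 − 993 = 1

1


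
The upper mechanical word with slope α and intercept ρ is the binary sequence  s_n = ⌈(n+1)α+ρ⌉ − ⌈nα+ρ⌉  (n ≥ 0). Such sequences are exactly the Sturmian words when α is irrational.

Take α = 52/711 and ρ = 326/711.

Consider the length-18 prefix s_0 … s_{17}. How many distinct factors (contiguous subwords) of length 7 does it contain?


8

t_n = ⌈(n·52+326)/711⌉ for n = 0 … 18:
  n=0…9: ⌈326/711⌉=1 ⌈378/711⌉=1 ⌈430/711⌉=1 ⌈482/711⌉=1 ⌈534/711⌉=1 ⌈586/711⌉=1 ⌈638/711⌉=1 ⌈690/711⌉=1 ⌈742/711⌉=2 ⌈794/711⌉=2
  n=10…18: ⌈846/711⌉=2 ⌈898/711⌉=2 ⌈950/711⌉=2 ⌈1002/711⌉=2 ⌈1054/711⌉=2 ⌈1106/711⌉=2 ⌈1158/711⌉=2 ⌈1210/711⌉=2 ⌈1262/711⌉=2
s_n = t_(n+1) − t_n for n = 0 … 17 gives
prefix = 000000010000000000
slide a length-7 window over [0..6] … [11..17] (12 windows); first occurrence of each distinct factor:
  [  0..  6] 0000000
  [  1..  7] 0000001
  [  2..  8] 0000010
  [  3..  9] 0000100
  [  4.. 10] 0001000
  [  5.. 11] 0010000
  [  6.. 12] 0100000
  [  7.. 13] 1000000
  (the other 4 windows repeat one of these)
distinct factors: {0000000, 0000001, 0000010, 0000100, 0001000, 0010000, 0100000, 1000000}
count = 8  (Sturmian bound for length 7 is 8)


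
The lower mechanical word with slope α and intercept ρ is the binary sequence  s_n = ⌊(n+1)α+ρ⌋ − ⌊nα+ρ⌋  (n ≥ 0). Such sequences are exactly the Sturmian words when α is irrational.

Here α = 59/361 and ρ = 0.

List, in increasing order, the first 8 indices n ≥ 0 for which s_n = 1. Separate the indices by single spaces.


n=0: ⌊59/361⌋−⌊0/361⌋ = 0−0 = 0
n=1: ⌊118/361⌋−⌊59/361⌋ = 0−0 = 0
n=2: ⌊177/361⌋−⌊118/361⌋ = 0−0 = 0
n=3: ⌊236/361⌋−⌊177/361⌋ = 0−0 = 0
n=4: ⌊295/361⌋−⌊236/361⌋ = 0−0 = 0
n=5: ⌊354/361⌋−⌊295/361⌋ = 0−0 = 0
n=6: ⌊413/361⌋−⌊354/361⌋ = 1−0 = 1  ← one
n=7: ⌊472/361⌋−⌊413/361⌋ = 1−1 = 0
n=8: ⌊531/361⌋−⌊472/361⌋ = 1−1 = 0
n=9: ⌊590/361⌋−⌊531/361⌋ = 1−1 = 0
n=10: ⌊649/361⌋−⌊590/361⌋ = 1−1 = 0
n=11: ⌊708/361⌋−⌊649/361⌋ = 1−1 = 0
n=12: ⌊767/361⌋−⌊708/361⌋ = 2−1 = 1  ← one
n=13: ⌊826/361⌋−⌊767/361⌋ = 2−2 = 0
n=14: ⌊885/361⌋−⌊826/361⌋ = 2−2 = 0
n=15: ⌊944/361⌋−⌊885/361⌋ = 2−2 = 0
n=16: ⌊1003/361⌋−⌊944/361⌋ = 2−2 = 0
n=17: ⌊1062/361⌋−⌊1003/361⌋ = 2−2 = 0
n=18: ⌊1121/361⌋−⌊1062/361⌋ = 3−2 = 1  ← one
n=19: ⌊1180/361⌋−⌊1121/361⌋ = 3−3 = 0
n=20: ⌊1239/361⌋−⌊1180/361⌋ = 3−3 = 0
n=21: ⌊1298/361⌋−⌊1239/361⌋ = 3−3 = 0
n=22: ⌊1357/361⌋−⌊1298/361⌋ = 3−3 = 0
n=23: ⌊1416/361⌋−⌊1357/361⌋ = 3−3 = 0
n=24: ⌊1475/361⌋−⌊1416/361⌋ = 4−3 = 1  ← one
n=25: ⌊1534/361⌋−⌊1475/361⌋ = 4−4 = 0
n=26: ⌊1593/361⌋−⌊1534/361⌋ = 4−4 = 0
n=27: ⌊1652/361⌋−⌊1593/361⌋ = 4−4 = 0
n=28: ⌊1711/361⌋−⌊1652/361⌋ = 4−4 = 0
n=29: ⌊1770/361⌋−⌊1711/361⌋ = 4−4 = 0
n=30: ⌊1829/361⌋−⌊1770/361⌋ = 5−4 = 1  ← one
n=31: ⌊1888/361⌋−⌊1829/361⌋ = 5−5 = 0
n=32: ⌊1947/361⌋−⌊1888/361⌋ = 5−5 = 0
n=33: ⌊2006/361⌋−⌊1947/361⌋ = 5−5 = 0
n=34: ⌊2065/361⌋−⌊2006/361⌋ = 5−5 = 0
n=35: ⌊2124/361⌋−⌊2065/361⌋ = 5−5 = 0
n=36: ⌊2183/361⌋−⌊2124/361⌋ = 6−5 = 1  ← one
n=37: ⌊2242/361⌋−⌊2183/361⌋ = 6−6 = 0
n=38: ⌊2301/361⌋−⌊2242/361⌋ = 6−6 = 0
n=39: ⌊2360/361⌋−⌊2301/361⌋ = 6−6 = 0
n=40: ⌊2419/361⌋−⌊2360/361⌋ = 6−6 = 0
n=41: ⌊2478/361⌋−⌊2419/361⌋ = 6−6 = 0
n=42: ⌊2537/361⌋−⌊2478/361⌋ = 7−6 = 1  ← one
n=43: ⌊2596/361⌋−⌊2537/361⌋ = 7−7 = 0
n=44: ⌊2655/361⌋−⌊2596/361⌋ = 7−7 = 0
n=45: ⌊2714/361⌋−⌊2655/361⌋ = 7−7 = 0
n=46: ⌊2773/361⌋−⌊2714/361⌋ = 7−7 = 0
n=47: ⌊2832/361⌋−⌊2773/361⌋ = 7−7 = 0
n=48: ⌊2891/361⌋−⌊2832/361⌋ = 8−7 = 1  ← one
positions of the first 8 ones: 6 12 18 24 30 36 42 48

6 12 18 24 30 36 42 48


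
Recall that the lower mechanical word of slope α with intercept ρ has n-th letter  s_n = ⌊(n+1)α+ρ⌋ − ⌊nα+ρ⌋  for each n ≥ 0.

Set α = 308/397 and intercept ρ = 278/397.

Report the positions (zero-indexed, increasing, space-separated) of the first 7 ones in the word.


n=0: ⌊586/397⌋−⌊278/397⌋ = 1−0 = 1  ← one
n=1: ⌊894/397⌋−⌊586/397⌋ = 2−1 = 1  ← one
n=2: ⌊1202/397⌋−⌊894/397⌋ = 3−2 = 1  ← one
n=3: ⌊1510/397⌋−⌊1202/397⌋ = 3−3 = 0
n=4: ⌊1818/397⌋−⌊1510/397⌋ = 4−3 = 1  ← one
n=5: ⌊2126/397⌋−⌊1818/397⌋ = 5−4 = 1  ← one
n=6: ⌊2434/397⌋−⌊2126/397⌋ = 6−5 = 1  ← one
n=7: ⌊2742/397⌋−⌊2434/397⌋ = 6−6 = 0
n=8: ⌊3050/397⌋−⌊2742/397⌋ = 7−6 = 1  ← one
positions of the first 7 ones: 0 1 2 4 5 6 8

0 1 2 4 5 6 8


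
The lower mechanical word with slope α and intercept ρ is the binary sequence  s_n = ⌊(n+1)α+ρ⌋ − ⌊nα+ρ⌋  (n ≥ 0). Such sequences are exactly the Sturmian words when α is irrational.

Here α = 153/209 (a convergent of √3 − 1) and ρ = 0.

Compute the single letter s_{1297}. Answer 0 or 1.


1

(n+1)α + ρ = (1298·153) / 209 = 198594/209
nα + ρ     = (1297·153) / 209 = 198441/209
⌊198594/209⌋ = 950,  ⌊198441/209⌋ = 949
s_{1297} = 950 − 949 = 1


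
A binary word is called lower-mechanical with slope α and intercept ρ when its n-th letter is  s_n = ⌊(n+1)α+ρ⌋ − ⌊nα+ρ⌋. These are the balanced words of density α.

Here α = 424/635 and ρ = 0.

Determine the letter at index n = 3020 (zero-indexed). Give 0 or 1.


(n+1)α + ρ = (3021·424) / 635 = 1280904/635
nα + ρ     = (3020·424) / 635 = 1280480/635
⌊1280904/635⌋ = 2017,  ⌊1280480/635⌋ = 2016
s_{3020} = 2017 − 2016 = 1

1


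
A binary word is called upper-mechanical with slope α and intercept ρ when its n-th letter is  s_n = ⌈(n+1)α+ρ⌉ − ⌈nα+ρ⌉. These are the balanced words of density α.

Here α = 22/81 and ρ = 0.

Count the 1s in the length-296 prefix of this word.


81

#1s = Σ_{n=0}^{295} s_n = Σ_{n=0}^{295} (⌈(n+1)α+ρ⌉ − ⌈nα+ρ⌉)
the sum telescopes: every ⌈nα+ρ⌉ with 0 < n < 296 appears once with + and once with −, leaving ⌈296α+ρ⌉ − ⌈0·α+ρ⌉
296α + ρ = (296·22) / 81 = 6512/81
ρ = 0/81
⌈6512/81⌉ = 81,  ⌈0/81⌉ = 0
#1s = 81 − 0 = 81


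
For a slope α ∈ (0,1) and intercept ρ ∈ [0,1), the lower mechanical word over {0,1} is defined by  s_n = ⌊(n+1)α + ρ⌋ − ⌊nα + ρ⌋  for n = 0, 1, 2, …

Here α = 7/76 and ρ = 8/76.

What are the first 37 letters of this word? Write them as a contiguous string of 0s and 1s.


n=0: ⌊(1·7+8)/76⌋ − ⌊(0·7+8)/76⌋ = ⌊15/76⌋ − ⌊8/76⌋ = 0 − 0 = 0
n=1: ⌊(2·7+8)/76⌋ − ⌊(1·7+8)/76⌋ = ⌊22/76⌋ − ⌊15/76⌋ = 0 − 0 = 0
n=2: ⌊(3·7+8)/76⌋ − ⌊(2·7+8)/76⌋ = ⌊29/76⌋ − ⌊22/76⌋ = 0 − 0 = 0
n=3: ⌊(4·7+8)/76⌋ − ⌊(3·7+8)/76⌋ = ⌊36/76⌋ − ⌊29/76⌋ = 0 − 0 = 0
n=4: ⌊(5·7+8)/76⌋ − ⌊(4·7+8)/76⌋ = ⌊43/76⌋ − ⌊36/76⌋ = 0 − 0 = 0
n=5: ⌊(6·7+8)/76⌋ − ⌊(5·7+8)/76⌋ = ⌊50/76⌋ − ⌊43/76⌋ = 0 − 0 = 0
n=6: ⌊(7·7+8)/76⌋ − ⌊(6·7+8)/76⌋ = ⌊57/76⌋ − ⌊50/76⌋ = 0 − 0 = 0
n=7: ⌊(8·7+8)/76⌋ − ⌊(7·7+8)/76⌋ = ⌊64/76⌋ − ⌊57/76⌋ = 0 − 0 = 0
n=8: ⌊(9·7+8)/76⌋ − ⌊(8·7+8)/76⌋ = ⌊71/76⌋ − ⌊64/76⌋ = 0 − 0 = 0
n=9: ⌊(10·7+8)/76⌋ − ⌊(9·7+8)/76⌋ = ⌊78/76⌋ − ⌊71/76⌋ = 1 − 0 = 1
n=10: ⌊(11·7+8)/76⌋ − ⌊(10·7+8)/76⌋ = ⌊85/76⌋ − ⌊78/76⌋ = 1 − 1 = 0
n=11: ⌊(12·7+8)/76⌋ − ⌊(11·7+8)/76⌋ = ⌊92/76⌋ − ⌊85/76⌋ = 1 − 1 = 0
n=12: ⌊(13·7+8)/76⌋ − ⌊(12·7+8)/76⌋ = ⌊99/76⌋ − ⌊92/76⌋ = 1 − 1 = 0
n=13: ⌊(14·7+8)/76⌋ − ⌊(13·7+8)/76⌋ = ⌊106/76⌋ − ⌊99/76⌋ = 1 − 1 = 0
n=14: ⌊(15·7+8)/76⌋ − ⌊(14·7+8)/76⌋ = ⌊113/76⌋ − ⌊106/76⌋ = 1 − 1 = 0
n=15: ⌊(16·7+8)/76⌋ − ⌊(15·7+8)/76⌋ = ⌊120/76⌋ − ⌊113/76⌋ = 1 − 1 = 0
n=16: ⌊(17·7+8)/76⌋ − ⌊(16·7+8)/76⌋ = ⌊127/76⌋ − ⌊120/76⌋ = 1 − 1 = 0
n=17: ⌊(18·7+8)/76⌋ − ⌊(17·7+8)/76⌋ = ⌊134/76⌋ − ⌊127/76⌋ = 1 − 1 = 0
n=18: ⌊(19·7+8)/76⌋ − ⌊(18·7+8)/76⌋ = ⌊141/76⌋ − ⌊134/76⌋ = 1 − 1 = 0
n=19: ⌊(20·7+8)/76⌋ − ⌊(19·7+8)/76⌋ = ⌊148/76⌋ − ⌊141/76⌋ = 1 − 1 = 0
n=20: ⌊(21·7+8)/76⌋ − ⌊(20·7+8)/76⌋ = ⌊155/76⌋ − ⌊148/76⌋ = 2 − 1 = 1
n=21: ⌊(22·7+8)/76⌋ − ⌊(21·7+8)/76⌋ = ⌊162/76⌋ − ⌊155/76⌋ = 2 − 2 = 0
n=22: ⌊(23·7+8)/76⌋ − ⌊(22·7+8)/76⌋ = ⌊169/76⌋ − ⌊162/76⌋ = 2 − 2 = 0
n=23: ⌊(24·7+8)/76⌋ − ⌊(23·7+8)/76⌋ = ⌊176/76⌋ − ⌊169/76⌋ = 2 − 2 = 0
n=24: ⌊(25·7+8)/76⌋ − ⌊(24·7+8)/76⌋ = ⌊183/76⌋ − ⌊176/76⌋ = 2 − 2 = 0
n=25: ⌊(26·7+8)/76⌋ − ⌊(25·7+8)/76⌋ = ⌊190/76⌋ − ⌊183/76⌋ = 2 − 2 = 0
n=26: ⌊(27·7+8)/76⌋ − ⌊(26·7+8)/76⌋ = ⌊197/76⌋ − ⌊190/76⌋ = 2 − 2 = 0
n=27: ⌊(28·7+8)/76⌋ − ⌊(27·7+8)/76⌋ = ⌊204/76⌋ − ⌊197/76⌋ = 2 − 2 = 0
n=28: ⌊(29·7+8)/76⌋ − ⌊(28·7+8)/76⌋ = ⌊211/76⌋ − ⌊204/76⌋ = 2 − 2 = 0
n=29: ⌊(30·7+8)/76⌋ − ⌊(29·7+8)/76⌋ = ⌊218/76⌋ − ⌊211/76⌋ = 2 − 2 = 0
n=30: ⌊(31·7+8)/76⌋ − ⌊(30·7+8)/76⌋ = ⌊225/76⌋ − ⌊218/76⌋ = 2 − 2 = 0
n=31: ⌊(32·7+8)/76⌋ − ⌊(31·7+8)/76⌋ = ⌊232/76⌋ − ⌊225/76⌋ = 3 − 2 = 1
n=32: ⌊(33·7+8)/76⌋ − ⌊(32·7+8)/76⌋ = ⌊239/76⌋ − ⌊232/76⌋ = 3 − 3 = 0
n=33: ⌊(34·7+8)/76⌋ − ⌊(33·7+8)/76⌋ = ⌊246/76⌋ − ⌊239/76⌋ = 3 − 3 = 0
n=34: ⌊(35·7+8)/76⌋ − ⌊(34·7+8)/76⌋ = ⌊253/76⌋ − ⌊246/76⌋ = 3 − 3 = 0
n=35: ⌊(36·7+8)/76⌋ − ⌊(35·7+8)/76⌋ = ⌊260/76⌋ − ⌊253/76⌋ = 3 − 3 = 0
n=36: ⌊(37·7+8)/76⌋ − ⌊(36·7+8)/76⌋ = ⌊267/76⌋ − ⌊260/76⌋ = 3 − 3 = 0

0000000001000000000010000000000100000


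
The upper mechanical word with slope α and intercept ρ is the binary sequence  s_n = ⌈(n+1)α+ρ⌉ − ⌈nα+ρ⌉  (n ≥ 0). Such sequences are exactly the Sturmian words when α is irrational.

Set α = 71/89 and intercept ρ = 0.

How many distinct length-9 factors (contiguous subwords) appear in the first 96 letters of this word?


t_n = ⌈(n·71)/89⌉ for n = 0 … 96:
  n=0…9: ⌈0/89⌉=0 ⌈71/89⌉=1 ⌈142/89⌉=2 ⌈213/89⌉=3 ⌈284/89⌉=4 ⌈355/89⌉=4 ⌈426/89⌉=5 ⌈497/89⌉=6 ⌈568/89⌉=7 ⌈639/89⌉=8
  n=10…19: ⌈710/89⌉=8 ⌈781/89⌉=9 ⌈852/89⌉=10 ⌈923/89⌉=11 ⌈994/89⌉=12 ⌈1065/89⌉=12 ⌈1136/89⌉=13 ⌈1207/89⌉=14 ⌈1278/89⌉=15 ⌈1349/89⌉=16
  n=20…29: ⌈1420/89⌉=16 ⌈1491/89⌉=17 ⌈1562/89⌉=18 ⌈1633/89⌉=19 ⌈1704/89⌉=20 ⌈1775/89⌉=20 ⌈1846/89⌉=21 ⌈1917/89⌉=22 ⌈1988/89⌉=23 ⌈2059/89⌉=24
  n=30…39: ⌈2130/89⌉=24 ⌈2201/89⌉=25 ⌈2272/89⌉=26 ⌈2343/89⌉=27 ⌈2414/89⌉=28 ⌈2485/89⌉=28 ⌈2556/89⌉=29 ⌈2627/89⌉=30 ⌈2698/89⌉=31 ⌈2769/89⌉=32
  n=40…49: ⌈2840/89⌉=32 ⌈2911/89⌉=33 ⌈2982/89⌉=34 ⌈3053/89⌉=35 ⌈3124/89⌉=36 ⌈3195/89⌉=36 ⌈3266/89⌉=37 ⌈3337/89⌉=38 ⌈3408/89⌉=39 ⌈3479/89⌉=40
  n=50…59: ⌈3550/89⌉=40 ⌈3621/89⌉=41 ⌈3692/89⌉=42 ⌈3763/89⌉=43 ⌈3834/89⌉=44 ⌈3905/89⌉=44 ⌈3976/89⌉=45 ⌈4047/89⌉=46 ⌈4118/89⌉=47 ⌈4189/89⌉=48
  n=60…69: ⌈4260/89⌉=48 ⌈4331/89⌉=49 ⌈4402/89⌉=50 ⌈4473/89⌉=51 ⌈4544/89⌉=52 ⌈4615/89⌉=52 ⌈4686/89⌉=53 ⌈4757/89⌉=54 ⌈4828/89⌉=55 ⌈4899/89⌉=56
  n=70…79: ⌈4970/89⌉=56 ⌈5041/89⌉=57 ⌈5112/89⌉=58 ⌈5183/89⌉=59 ⌈5254/89⌉=60 ⌈5325/89⌉=60 ⌈5396/89⌉=61 ⌈5467/89⌉=62 ⌈5538/89⌉=63 ⌈5609/89⌉=64
  n=80…89: ⌈5680/89⌉=64 ⌈5751/89⌉=65 ⌈5822/89⌉=66 ⌈5893/89⌉=67 ⌈5964/89⌉=68 ⌈6035/89⌉=68 ⌈6106/89⌉=69 ⌈6177/89⌉=70 ⌈6248/89⌉=71 ⌈6319/89⌉=71
  n=90…96: ⌈6390/89⌉=72 ⌈6461/89⌉=73 ⌈6532/89⌉=74 ⌈6603/89⌉=75 ⌈6674/89⌉=75 ⌈6745/89⌉=76 ⌈6816/89⌉=77
s_n = t_(n+1) − t_n for n = 0 … 95 gives
prefix = 111101111011110111101111011110111101111011110111101111011110111101111011110111101111011101111011
slide a length-9 window over [0..8] … [87..95] (88 windows); first occurrence of each distinct factor:
  [  0..  8] 111101111
  [  1..  9] 111011110
  [  2.. 10] 110111101
  [  3.. 11] 101111011
  [  4.. 12] 011110111
  [ 80.. 88] 111101110
  [ 81.. 89] 111011101
  [ 82.. 90] 110111011
  [ 83.. 91] 101110111
  [ 84.. 92] 011101111
  (the other 78 windows repeat one of these)
distinct factors: {011101111, 011110111, 101110111, 101111011, 110111011, 110111101, 111011101, 111011110, 111101110, 111101111}
count = 10  (Sturmian bound for length 9 is 10)

10


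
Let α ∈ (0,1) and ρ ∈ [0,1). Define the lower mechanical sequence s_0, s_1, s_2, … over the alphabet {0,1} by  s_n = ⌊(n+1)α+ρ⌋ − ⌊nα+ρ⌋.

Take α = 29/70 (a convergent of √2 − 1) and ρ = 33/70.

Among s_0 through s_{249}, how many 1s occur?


#1s = Σ_{n=0}^{249} s_n = Σ_{n=0}^{249} (⌊(n+1)α+ρ⌋ − ⌊nα+ρ⌋)
the sum telescopes: every ⌊nα+ρ⌋ with 0 < n < 250 appears once with + and once with −, leaving ⌊250α+ρ⌋ − ⌊0·α+ρ⌋
250α + ρ = (250·29 + 33) / 70 = 7283/70
ρ = 33/70
⌊7283/70⌋ = 104,  ⌊33/70⌋ = 0
#1s = 104 − 0 = 104

104


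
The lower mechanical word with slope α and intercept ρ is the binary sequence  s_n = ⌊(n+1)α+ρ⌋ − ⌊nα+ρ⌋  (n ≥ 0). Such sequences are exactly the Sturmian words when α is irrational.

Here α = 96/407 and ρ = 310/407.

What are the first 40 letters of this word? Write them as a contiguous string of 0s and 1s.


0100010001000100010000100010001000100001

n=0: ⌊(1·96+310)/407⌋ − ⌊(0·96+310)/407⌋ = ⌊406/407⌋ − ⌊310/407⌋ = 0 − 0 = 0
n=1: ⌊(2·96+310)/407⌋ − ⌊(1·96+310)/407⌋ = ⌊502/407⌋ − ⌊406/407⌋ = 1 − 0 = 1
n=2: ⌊(3·96+310)/407⌋ − ⌊(2·96+310)/407⌋ = ⌊598/407⌋ − ⌊502/407⌋ = 1 − 1 = 0
n=3: ⌊(4·96+310)/407⌋ − ⌊(3·96+310)/407⌋ = ⌊694/407⌋ − ⌊598/407⌋ = 1 − 1 = 0
n=4: ⌊(5·96+310)/407⌋ − ⌊(4·96+310)/407⌋ = ⌊790/407⌋ − ⌊694/407⌋ = 1 − 1 = 0
n=5: ⌊(6·96+310)/407⌋ − ⌊(5·96+310)/407⌋ = ⌊886/407⌋ − ⌊790/407⌋ = 2 − 1 = 1
n=6: ⌊(7·96+310)/407⌋ − ⌊(6·96+310)/407⌋ = ⌊982/407⌋ − ⌊886/407⌋ = 2 − 2 = 0
n=7: ⌊(8·96+310)/407⌋ − ⌊(7·96+310)/407⌋ = ⌊1078/407⌋ − ⌊982/407⌋ = 2 − 2 = 0
n=8: ⌊(9·96+310)/407⌋ − ⌊(8·96+310)/407⌋ = ⌊1174/407⌋ − ⌊1078/407⌋ = 2 − 2 = 0
n=9: ⌊(10·96+310)/407⌋ − ⌊(9·96+310)/407⌋ = ⌊1270/407⌋ − ⌊1174/407⌋ = 3 − 2 = 1
n=10: ⌊(11·96+310)/407⌋ − ⌊(10·96+310)/407⌋ = ⌊1366/407⌋ − ⌊1270/407⌋ = 3 − 3 = 0
n=11: ⌊(12·96+310)/407⌋ − ⌊(11·96+310)/407⌋ = ⌊1462/407⌋ − ⌊1366/407⌋ = 3 − 3 = 0
n=12: ⌊(13·96+310)/407⌋ − ⌊(12·96+310)/407⌋ = ⌊1558/407⌋ − ⌊1462/407⌋ = 3 − 3 = 0
n=13: ⌊(14·96+310)/407⌋ − ⌊(13·96+310)/407⌋ = ⌊1654/407⌋ − ⌊1558/407⌋ = 4 − 3 = 1
n=14: ⌊(15·96+310)/407⌋ − ⌊(14·96+310)/407⌋ = ⌊1750/407⌋ − ⌊1654/407⌋ = 4 − 4 = 0
n=15: ⌊(16·96+310)/407⌋ − ⌊(15·96+310)/407⌋ = ⌊1846/407⌋ − ⌊1750/407⌋ = 4 − 4 = 0
n=16: ⌊(17·96+310)/407⌋ − ⌊(16·96+310)/407⌋ = ⌊1942/407⌋ − ⌊1846/407⌋ = 4 − 4 = 0
n=17: ⌊(18·96+310)/407⌋ − ⌊(17·96+310)/407⌋ = ⌊2038/407⌋ − ⌊1942/407⌋ = 5 − 4 = 1
n=18: ⌊(19·96+310)/407⌋ − ⌊(18·96+310)/407⌋ = ⌊2134/407⌋ − ⌊2038/407⌋ = 5 − 5 = 0
n=19: ⌊(20·96+310)/407⌋ − ⌊(19·96+310)/407⌋ = ⌊2230/407⌋ − ⌊2134/407⌋ = 5 − 5 = 0
n=20: ⌊(21·96+310)/407⌋ − ⌊(20·96+310)/407⌋ = ⌊2326/407⌋ − ⌊2230/407⌋ = 5 − 5 = 0
n=21: ⌊(22·96+310)/407⌋ − ⌊(21·96+310)/407⌋ = ⌊2422/407⌋ − ⌊2326/407⌋ = 5 − 5 = 0
n=22: ⌊(23·96+310)/407⌋ − ⌊(22·96+310)/407⌋ = ⌊2518/407⌋ − ⌊2422/407⌋ = 6 − 5 = 1
n=23: ⌊(24·96+310)/407⌋ − ⌊(23·96+310)/407⌋ = ⌊2614/407⌋ − ⌊2518/407⌋ = 6 − 6 = 0
n=24: ⌊(25·96+310)/407⌋ − ⌊(24·96+310)/407⌋ = ⌊2710/407⌋ − ⌊2614/407⌋ = 6 − 6 = 0
n=25: ⌊(26·96+310)/407⌋ − ⌊(25·96+310)/407⌋ = ⌊2806/407⌋ − ⌊2710/407⌋ = 6 − 6 = 0
n=26: ⌊(27·96+310)/407⌋ − ⌊(26·96+310)/407⌋ = ⌊2902/407⌋ − ⌊2806/407⌋ = 7 − 6 = 1
n=27: ⌊(28·96+310)/407⌋ − ⌊(27·96+310)/407⌋ = ⌊2998/407⌋ − ⌊2902/407⌋ = 7 − 7 = 0
n=28: ⌊(29·96+310)/407⌋ − ⌊(28·96+310)/407⌋ = ⌊3094/407⌋ − ⌊2998/407⌋ = 7 − 7 = 0
n=29: ⌊(30·96+310)/407⌋ − ⌊(29·96+310)/407⌋ = ⌊3190/407⌋ − ⌊3094/407⌋ = 7 − 7 = 0
n=30: ⌊(31·96+310)/407⌋ − ⌊(30·96+310)/407⌋ = ⌊3286/407⌋ − ⌊3190/407⌋ = 8 − 7 = 1
n=31: ⌊(32·96+310)/407⌋ − ⌊(31·96+310)/407⌋ = ⌊3382/407⌋ − ⌊3286/407⌋ = 8 − 8 = 0
n=32: ⌊(33·96+310)/407⌋ − ⌊(32·96+310)/407⌋ = ⌊3478/407⌋ − ⌊3382/407⌋ = 8 − 8 = 0
n=33: ⌊(34·96+310)/407⌋ − ⌊(33·96+310)/407⌋ = ⌊3574/407⌋ − ⌊3478/407⌋ = 8 − 8 = 0
n=34: ⌊(35·96+310)/407⌋ − ⌊(34·96+310)/407⌋ = ⌊3670/407⌋ − ⌊3574/407⌋ = 9 − 8 = 1
n=35: ⌊(36·96+310)/407⌋ − ⌊(35·96+310)/407⌋ = ⌊3766/407⌋ − ⌊3670/407⌋ = 9 − 9 = 0
n=36: ⌊(37·96+310)/407⌋ − ⌊(36·96+310)/407⌋ = ⌊3862/407⌋ − ⌊3766/407⌋ = 9 − 9 = 0
n=37: ⌊(38·96+310)/407⌋ − ⌊(37·96+310)/407⌋ = ⌊3958/407⌋ − ⌊3862/407⌋ = 9 − 9 = 0
n=38: ⌊(39·96+310)/407⌋ − ⌊(38·96+310)/407⌋ = ⌊4054/407⌋ − ⌊3958/407⌋ = 9 − 9 = 0
n=39: ⌊(40·96+310)/407⌋ − ⌊(39·96+310)/407⌋ = ⌊4150/407⌋ − ⌊4054/407⌋ = 10 − 9 = 1


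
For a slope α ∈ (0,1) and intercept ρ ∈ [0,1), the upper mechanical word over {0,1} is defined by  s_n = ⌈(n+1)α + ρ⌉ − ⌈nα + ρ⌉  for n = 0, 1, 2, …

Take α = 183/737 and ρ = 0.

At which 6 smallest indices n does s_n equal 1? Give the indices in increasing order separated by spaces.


0 4 8 12 16 20

n=0: ⌈183/737⌉−⌈0/737⌉ = 1−0 = 1  ← one
n=1: ⌈366/737⌉−⌈183/737⌉ = 1−1 = 0
n=2: ⌈549/737⌉−⌈366/737⌉ = 1−1 = 0
n=3: ⌈732/737⌉−⌈549/737⌉ = 1−1 = 0
n=4: ⌈915/737⌉−⌈732/737⌉ = 2−1 = 1  ← one
n=5: ⌈1098/737⌉−⌈915/737⌉ = 2−2 = 0
n=6: ⌈1281/737⌉−⌈1098/737⌉ = 2−2 = 0
n=7: ⌈1464/737⌉−⌈1281/737⌉ = 2−2 = 0
n=8: ⌈1647/737⌉−⌈1464/737⌉ = 3−2 = 1  ← one
n=9: ⌈1830/737⌉−⌈1647/737⌉ = 3−3 = 0
n=10: ⌈2013/737⌉−⌈1830/737⌉ = 3−3 = 0
n=11: ⌈2196/737⌉−⌈2013/737⌉ = 3−3 = 0
n=12: ⌈2379/737⌉−⌈2196/737⌉ = 4−3 = 1  ← one
n=13: ⌈2562/737⌉−⌈2379/737⌉ = 4−4 = 0
n=14: ⌈2745/737⌉−⌈2562/737⌉ = 4−4 = 0
n=15: ⌈2928/737⌉−⌈2745/737⌉ = 4−4 = 0
n=16: ⌈3111/737⌉−⌈2928/737⌉ = 5−4 = 1  ← one
n=17: ⌈3294/737⌉−⌈3111/737⌉ = 5−5 = 0
n=18: ⌈3477/737⌉−⌈3294/737⌉ = 5−5 = 0
n=19: ⌈3660/737⌉−⌈3477/737⌉ = 5−5 = 0
n=20: ⌈3843/737⌉−⌈3660/737⌉ = 6−5 = 1  ← one
positions of the first 6 ones: 0 4 8 12 16 20


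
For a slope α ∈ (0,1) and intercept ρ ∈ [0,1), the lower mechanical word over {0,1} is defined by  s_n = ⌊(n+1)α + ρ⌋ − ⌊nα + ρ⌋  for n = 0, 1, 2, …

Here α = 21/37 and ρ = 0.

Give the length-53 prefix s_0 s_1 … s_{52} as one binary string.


n=0: ⌊(1·21)/37⌋ − ⌊(0·21)/37⌋ = ⌊21/37⌋ − ⌊0/37⌋ = 0 − 0 = 0
n=1: ⌊(2·21)/37⌋ − ⌊(1·21)/37⌋ = ⌊42/37⌋ − ⌊21/37⌋ = 1 − 0 = 1
n=2: ⌊(3·21)/37⌋ − ⌊(2·21)/37⌋ = ⌊63/37⌋ − ⌊42/37⌋ = 1 − 1 = 0
n=3: ⌊(4·21)/37⌋ − ⌊(3·21)/37⌋ = ⌊84/37⌋ − ⌊63/37⌋ = 2 − 1 = 1
n=4: ⌊(5·21)/37⌋ − ⌊(4·21)/37⌋ = ⌊105/37⌋ − ⌊84/37⌋ = 2 − 2 = 0
n=5: ⌊(6·21)/37⌋ − ⌊(5·21)/37⌋ = ⌊126/37⌋ − ⌊105/37⌋ = 3 − 2 = 1
n=6: ⌊(7·21)/37⌋ − ⌊(6·21)/37⌋ = ⌊147/37⌋ − ⌊126/37⌋ = 3 − 3 = 0
n=7: ⌊(8·21)/37⌋ − ⌊(7·21)/37⌋ = ⌊168/37⌋ − ⌊147/37⌋ = 4 − 3 = 1
n=8: ⌊(9·21)/37⌋ − ⌊(8·21)/37⌋ = ⌊189/37⌋ − ⌊168/37⌋ = 5 − 4 = 1
n=9: ⌊(10·21)/37⌋ − ⌊(9·21)/37⌋ = ⌊210/37⌋ − ⌊189/37⌋ = 5 − 5 = 0
n=10: ⌊(11·21)/37⌋ − ⌊(10·21)/37⌋ = ⌊231/37⌋ − ⌊210/37⌋ = 6 − 5 = 1
n=11: ⌊(12·21)/37⌋ − ⌊(11·21)/37⌋ = ⌊252/37⌋ − ⌊231/37⌋ = 6 − 6 = 0
n=12: ⌊(13·21)/37⌋ − ⌊(12·21)/37⌋ = ⌊273/37⌋ − ⌊252/37⌋ = 7 − 6 = 1
n=13: ⌊(14·21)/37⌋ − ⌊(13·21)/37⌋ = ⌊294/37⌋ − ⌊273/37⌋ = 7 − 7 = 0
n=14: ⌊(15·21)/37⌋ − ⌊(14·21)/37⌋ = ⌊315/37⌋ − ⌊294/37⌋ = 8 − 7 = 1
n=15: ⌊(16·21)/37⌋ − ⌊(15·21)/37⌋ = ⌊336/37⌋ − ⌊315/37⌋ = 9 − 8 = 1
n=16: ⌊(17·21)/37⌋ − ⌊(16·21)/37⌋ = ⌊357/37⌋ − ⌊336/37⌋ = 9 − 9 = 0
n=17: ⌊(18·21)/37⌋ − ⌊(17·21)/37⌋ = ⌊378/37⌋ − ⌊357/37⌋ = 10 − 9 = 1
n=18: ⌊(19·21)/37⌋ − ⌊(18·21)/37⌋ = ⌊399/37⌋ − ⌊378/37⌋ = 10 − 10 = 0
n=19: ⌊(20·21)/37⌋ − ⌊(19·21)/37⌋ = ⌊420/37⌋ − ⌊399/37⌋ = 11 − 10 = 1
n=20: ⌊(21·21)/37⌋ − ⌊(20·21)/37⌋ = ⌊441/37⌋ − ⌊420/37⌋ = 11 − 11 = 0
n=21: ⌊(22·21)/37⌋ − ⌊(21·21)/37⌋ = ⌊462/37⌋ − ⌊441/37⌋ = 12 − 11 = 1
n=22: ⌊(23·21)/37⌋ − ⌊(22·21)/37⌋ = ⌊483/37⌋ − ⌊462/37⌋ = 13 − 12 = 1
n=23: ⌊(24·21)/37⌋ − ⌊(23·21)/37⌋ = ⌊504/37⌋ − ⌊483/37⌋ = 13 − 13 = 0
n=24: ⌊(25·21)/37⌋ − ⌊(24·21)/37⌋ = ⌊525/37⌋ − ⌊504/37⌋ = 14 − 13 = 1
n=25: ⌊(26·21)/37⌋ − ⌊(25·21)/37⌋ = ⌊546/37⌋ − ⌊525/37⌋ = 14 − 14 = 0
n=26: ⌊(27·21)/37⌋ − ⌊(26·21)/37⌋ = ⌊567/37⌋ − ⌊546/37⌋ = 15 − 14 = 1
n=27: ⌊(28·21)/37⌋ − ⌊(27·21)/37⌋ = ⌊588/37⌋ − ⌊567/37⌋ = 15 − 15 = 0
n=28: ⌊(29·21)/37⌋ − ⌊(28·21)/37⌋ = ⌊609/37⌋ − ⌊588/37⌋ = 16 − 15 = 1
n=29: ⌊(30·21)/37⌋ − ⌊(29·21)/37⌋ = ⌊630/37⌋ − ⌊609/37⌋ = 17 − 16 = 1
n=30: ⌊(31·21)/37⌋ − ⌊(30·21)/37⌋ = ⌊651/37⌋ − ⌊630/37⌋ = 17 − 17 = 0
n=31: ⌊(32·21)/37⌋ − ⌊(31·21)/37⌋ = ⌊672/37⌋ − ⌊651/37⌋ = 18 − 17 = 1
n=32: ⌊(33·21)/37⌋ − ⌊(32·21)/37⌋ = ⌊693/37⌋ − ⌊672/37⌋ = 18 − 18 = 0
n=33: ⌊(34·21)/37⌋ − ⌊(33·21)/37⌋ = ⌊714/37⌋ − ⌊693/37⌋ = 19 − 18 = 1
n=34: ⌊(35·21)/37⌋ − ⌊(34·21)/37⌋ = ⌊735/37⌋ − ⌊714/37⌋ = 19 − 19 = 0
n=35: ⌊(36·21)/37⌋ − ⌊(35·21)/37⌋ = ⌊756/37⌋ − ⌊735/37⌋ = 20 − 19 = 1
n=36: ⌊(37·21)/37⌋ − ⌊(36·21)/37⌋ = ⌊777/37⌋ − ⌊756/37⌋ = 21 − 20 = 1
n=37: ⌊(38·21)/37⌋ − ⌊(37·21)/37⌋ = ⌊798/37⌋ − ⌊777/37⌋ = 21 − 21 = 0
n=38: ⌊(39·21)/37⌋ − ⌊(38·21)/37⌋ = ⌊819/37⌋ − ⌊798/37⌋ = 22 − 21 = 1
n=39: ⌊(40·21)/37⌋ − ⌊(39·21)/37⌋ = ⌊840/37⌋ − ⌊819/37⌋ = 22 − 22 = 0
n=40: ⌊(41·21)/37⌋ − ⌊(40·21)/37⌋ = ⌊861/37⌋ − ⌊840/37⌋ = 23 − 22 = 1
n=41: ⌊(42·21)/37⌋ − ⌊(41·21)/37⌋ = ⌊882/37⌋ − ⌊861/37⌋ = 23 − 23 = 0
n=42: ⌊(43·21)/37⌋ − ⌊(42·21)/37⌋ = ⌊903/37⌋ − ⌊882/37⌋ = 24 − 23 = 1
n=43: ⌊(44·21)/37⌋ − ⌊(43·21)/37⌋ = ⌊924/37⌋ − ⌊903/37⌋ = 24 − 24 = 0
n=44: ⌊(45·21)/37⌋ − ⌊(44·21)/37⌋ = ⌊945/37⌋ − ⌊924/37⌋ = 25 − 24 = 1
n=45: ⌊(46·21)/37⌋ − ⌊(45·21)/37⌋ = ⌊966/37⌋ − ⌊945/37⌋ = 26 − 25 = 1
n=46: ⌊(47·21)/37⌋ − ⌊(46·21)/37⌋ = ⌊987/37⌋ − ⌊966/37⌋ = 26 − 26 = 0
n=47: ⌊(48·21)/37⌋ − ⌊(47·21)/37⌋ = ⌊1008/37⌋ − ⌊987/37⌋ = 27 − 26 = 1
n=48: ⌊(49·21)/37⌋ − ⌊(48·21)/37⌋ = ⌊1029/37⌋ − ⌊1008/37⌋ = 27 − 27 = 0
n=49: ⌊(50·21)/37⌋ − ⌊(49·21)/37⌋ = ⌊1050/37⌋ − ⌊1029/37⌋ = 28 − 27 = 1
n=50: ⌊(51·21)/37⌋ − ⌊(50·21)/37⌋ = ⌊1071/37⌋ − ⌊1050/37⌋ = 28 − 28 = 0
n=51: ⌊(52·21)/37⌋ − ⌊(51·21)/37⌋ = ⌊1092/37⌋ − ⌊1071/37⌋ = 29 − 28 = 1
n=52: ⌊(53·21)/37⌋ − ⌊(52·21)/37⌋ = ⌊1113/37⌋ − ⌊1092/37⌋ = 30 − 29 = 1

01010101101010110101011010101101010110101010110101011


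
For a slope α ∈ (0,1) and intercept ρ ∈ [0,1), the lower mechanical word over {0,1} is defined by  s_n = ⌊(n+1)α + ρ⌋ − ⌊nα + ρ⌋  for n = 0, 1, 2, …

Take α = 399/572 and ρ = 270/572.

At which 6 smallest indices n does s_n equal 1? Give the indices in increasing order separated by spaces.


n=0: ⌊669/572⌋−⌊270/572⌋ = 1−0 = 1  ← one
n=1: ⌊1068/572⌋−⌊669/572⌋ = 1−1 = 0
n=2: ⌊1467/572⌋−⌊1068/572⌋ = 2−1 = 1  ← one
n=3: ⌊1866/572⌋−⌊1467/572⌋ = 3−2 = 1  ← one
n=4: ⌊2265/572⌋−⌊1866/572⌋ = 3−3 = 0
n=5: ⌊2664/572⌋−⌊2265/572⌋ = 4−3 = 1  ← one
n=6: ⌊3063/572⌋−⌊2664/572⌋ = 5−4 = 1  ← one
n=7: ⌊3462/572⌋−⌊3063/572⌋ = 6−5 = 1  ← one
positions of the first 6 ones: 0 2 3 5 6 7

0 2 3 5 6 7


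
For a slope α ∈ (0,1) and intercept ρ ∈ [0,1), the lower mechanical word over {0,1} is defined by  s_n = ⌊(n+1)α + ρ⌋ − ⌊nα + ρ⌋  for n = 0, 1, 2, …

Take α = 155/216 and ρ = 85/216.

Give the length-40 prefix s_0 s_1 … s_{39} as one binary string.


1011011101110110111011011101101110110111

n=0: ⌊(1·155+85)/216⌋ − ⌊(0·155+85)/216⌋ = ⌊240/216⌋ − ⌊85/216⌋ = 1 − 0 = 1
n=1: ⌊(2·155+85)/216⌋ − ⌊(1·155+85)/216⌋ = ⌊395/216⌋ − ⌊240/216⌋ = 1 − 1 = 0
n=2: ⌊(3·155+85)/216⌋ − ⌊(2·155+85)/216⌋ = ⌊550/216⌋ − ⌊395/216⌋ = 2 − 1 = 1
n=3: ⌊(4·155+85)/216⌋ − ⌊(3·155+85)/216⌋ = ⌊705/216⌋ − ⌊550/216⌋ = 3 − 2 = 1
n=4: ⌊(5·155+85)/216⌋ − ⌊(4·155+85)/216⌋ = ⌊860/216⌋ − ⌊705/216⌋ = 3 − 3 = 0
n=5: ⌊(6·155+85)/216⌋ − ⌊(5·155+85)/216⌋ = ⌊1015/216⌋ − ⌊860/216⌋ = 4 − 3 = 1
n=6: ⌊(7·155+85)/216⌋ − ⌊(6·155+85)/216⌋ = ⌊1170/216⌋ − ⌊1015/216⌋ = 5 − 4 = 1
n=7: ⌊(8·155+85)/216⌋ − ⌊(7·155+85)/216⌋ = ⌊1325/216⌋ − ⌊1170/216⌋ = 6 − 5 = 1
n=8: ⌊(9·155+85)/216⌋ − ⌊(8·155+85)/216⌋ = ⌊1480/216⌋ − ⌊1325/216⌋ = 6 − 6 = 0
n=9: ⌊(10·155+85)/216⌋ − ⌊(9·155+85)/216⌋ = ⌊1635/216⌋ − ⌊1480/216⌋ = 7 − 6 = 1
n=10: ⌊(11·155+85)/216⌋ − ⌊(10·155+85)/216⌋ = ⌊1790/216⌋ − ⌊1635/216⌋ = 8 − 7 = 1
n=11: ⌊(12·155+85)/216⌋ − ⌊(11·155+85)/216⌋ = ⌊1945/216⌋ − ⌊1790/216⌋ = 9 − 8 = 1
n=12: ⌊(13·155+85)/216⌋ − ⌊(12·155+85)/216⌋ = ⌊2100/216⌋ − ⌊1945/216⌋ = 9 − 9 = 0
n=13: ⌊(14·155+85)/216⌋ − ⌊(13·155+85)/216⌋ = ⌊2255/216⌋ − ⌊2100/216⌋ = 10 − 9 = 1
n=14: ⌊(15·155+85)/216⌋ − ⌊(14·155+85)/216⌋ = ⌊2410/216⌋ − ⌊2255/216⌋ = 11 − 10 = 1
n=15: ⌊(16·155+85)/216⌋ − ⌊(15·155+85)/216⌋ = ⌊2565/216⌋ − ⌊2410/216⌋ = 11 − 11 = 0
n=16: ⌊(17·155+85)/216⌋ − ⌊(16·155+85)/216⌋ = ⌊2720/216⌋ − ⌊2565/216⌋ = 12 − 11 = 1
n=17: ⌊(18·155+85)/216⌋ − ⌊(17·155+85)/216⌋ = ⌊2875/216⌋ − ⌊2720/216⌋ = 13 − 12 = 1
n=18: ⌊(19·155+85)/216⌋ − ⌊(18·155+85)/216⌋ = ⌊3030/216⌋ − ⌊2875/216⌋ = 14 − 13 = 1
n=19: ⌊(20·155+85)/216⌋ − ⌊(19·155+85)/216⌋ = ⌊3185/216⌋ − ⌊3030/216⌋ = 14 − 14 = 0
n=20: ⌊(21·155+85)/216⌋ − ⌊(20·155+85)/216⌋ = ⌊3340/216⌋ − ⌊3185/216⌋ = 15 − 14 = 1
n=21: ⌊(22·155+85)/216⌋ − ⌊(21·155+85)/216⌋ = ⌊3495/216⌋ − ⌊3340/216⌋ = 16 − 15 = 1
n=22: ⌊(23·155+85)/216⌋ − ⌊(22·155+85)/216⌋ = ⌊3650/216⌋ − ⌊3495/216⌋ = 16 − 16 = 0
n=23: ⌊(24·155+85)/216⌋ − ⌊(23·155+85)/216⌋ = ⌊3805/216⌋ − ⌊3650/216⌋ = 17 − 16 = 1
n=24: ⌊(25·155+85)/216⌋ − ⌊(24·155+85)/216⌋ = ⌊3960/216⌋ − ⌊3805/216⌋ = 18 − 17 = 1
n=25: ⌊(26·155+85)/216⌋ − ⌊(25·155+85)/216⌋ = ⌊4115/216⌋ − ⌊3960/216⌋ = 19 − 18 = 1
n=26: ⌊(27·155+85)/216⌋ − ⌊(26·155+85)/216⌋ = ⌊4270/216⌋ − ⌊4115/216⌋ = 19 − 19 = 0
n=27: ⌊(28·155+85)/216⌋ − ⌊(27·155+85)/216⌋ = ⌊4425/216⌋ − ⌊4270/216⌋ = 20 − 19 = 1
n=28: ⌊(29·155+85)/216⌋ − ⌊(28·155+85)/216⌋ = ⌊4580/216⌋ − ⌊4425/216⌋ = 21 − 20 = 1
n=29: ⌊(30·155+85)/216⌋ − ⌊(29·155+85)/216⌋ = ⌊4735/216⌋ − ⌊4580/216⌋ = 21 − 21 = 0
n=30: ⌊(31·155+85)/216⌋ − ⌊(30·155+85)/216⌋ = ⌊4890/216⌋ − ⌊4735/216⌋ = 22 − 21 = 1
n=31: ⌊(32·155+85)/216⌋ − ⌊(31·155+85)/216⌋ = ⌊5045/216⌋ − ⌊4890/216⌋ = 23 − 22 = 1
n=32: ⌊(33·155+85)/216⌋ − ⌊(32·155+85)/216⌋ = ⌊5200/216⌋ − ⌊5045/216⌋ = 24 − 23 = 1
n=33: ⌊(34·155+85)/216⌋ − ⌊(33·155+85)/216⌋ = ⌊5355/216⌋ − ⌊5200/216⌋ = 24 − 24 = 0
n=34: ⌊(35·155+85)/216⌋ − ⌊(34·155+85)/216⌋ = ⌊5510/216⌋ − ⌊5355/216⌋ = 25 − 24 = 1
n=35: ⌊(36·155+85)/216⌋ − ⌊(35·155+85)/216⌋ = ⌊5665/216⌋ − ⌊5510/216⌋ = 26 − 25 = 1
n=36: ⌊(37·155+85)/216⌋ − ⌊(36·155+85)/216⌋ = ⌊5820/216⌋ − ⌊5665/216⌋ = 26 − 26 = 0
n=37: ⌊(38·155+85)/216⌋ − ⌊(37·155+85)/216⌋ = ⌊5975/216⌋ − ⌊5820/216⌋ = 27 − 26 = 1
n=38: ⌊(39·155+85)/216⌋ − ⌊(38·155+85)/216⌋ = ⌊6130/216⌋ − ⌊5975/216⌋ = 28 − 27 = 1
n=39: ⌊(40·155+85)/216⌋ − ⌊(39·155+85)/216⌋ = ⌊6285/216⌋ − ⌊6130/216⌋ = 29 − 28 = 1
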